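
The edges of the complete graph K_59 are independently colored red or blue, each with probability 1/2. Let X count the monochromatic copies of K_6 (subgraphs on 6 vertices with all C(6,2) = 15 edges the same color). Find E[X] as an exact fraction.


Let X = Σ_S X_S over the C(59, 6) = 45057474 subsets S of size 6, where X_S = 1 if the K_6 on S is monochromatic.
For a fixed S, the K_6 on S has C(6, 2) = 15 edges. P[all 15 edges red] = (1/2)^15, and likewise for blue, so P[monochromatic] = 2·(1/2)^15 = 2^{1 − 15} = 1/16384.
Summing: E[X] = C(59, 6) · 2^{1 − 15} = 45057474 · 1/16384 = 22528737/8192.
Numerically: E[X] ≈ 2750.08997.

E[X] = C(59,6)·2^(1−C(6,2)) = 22528737/8192 ≈ 2750.08997.


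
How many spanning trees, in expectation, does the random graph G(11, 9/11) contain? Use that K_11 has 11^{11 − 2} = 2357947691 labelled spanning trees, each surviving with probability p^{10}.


K_11 has 11^{11 − 2} = 2357947691 labelled spanning trees.
For each such spanning tree H, let X_H = 1 if all 10 edges of H are present in G. Then P[X_H = 1] = p^{10} = (9/11)^{10} = 3486784401/25937424601.
By linearity: E[X] = Σ_H E[X_H] = 2357947691 · p^{10} = 2357947691 · 3486784401/25937424601 = 3486784401/11.
Numerically: E[X] ≈ 3.1698e+08.

E[X] = 2357947691 · (9/11)^{10} = 3486784401/11 ≈ 3.1698e+08.


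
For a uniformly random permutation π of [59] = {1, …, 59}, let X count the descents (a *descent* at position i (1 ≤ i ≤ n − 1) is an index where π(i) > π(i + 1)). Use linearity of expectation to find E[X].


Write X = Σ X_I over i = 1, …, 58, with X_I the indicator of one descent.
There are 58 indicators.
For each fixed i, the pair (π(i), π(i+1)) is a uniformly random ordered pair of distinct values from {1, …, 59}; by symmetry P[π(i) > π(i+1)] = 1/2.
By linearity: E[X] = 58 · (1/2) = (59 − 1) · (1/2) = 29 ≈ 29.00000.

E[X] = 29 = 29.00000.


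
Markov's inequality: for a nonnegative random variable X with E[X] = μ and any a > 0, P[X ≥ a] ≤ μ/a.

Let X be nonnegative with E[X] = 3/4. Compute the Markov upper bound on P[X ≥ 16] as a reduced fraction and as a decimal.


μ = E[X] = 3/4, a = 16.
Markov: P[X ≥ 16] ≤ μ/a = (3/4)/16 = 3/64.
Numerically: ≈ 0.0469.
(Since a = 16 > μ = 0.7500, the bound 3/64 is < 1 and informative.)

P[X ≥ 16] ≤ 3/64 ≈ 0.0469.


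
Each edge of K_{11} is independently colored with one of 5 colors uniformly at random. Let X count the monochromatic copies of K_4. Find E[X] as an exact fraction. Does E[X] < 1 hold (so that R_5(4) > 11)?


E[X] = C(11, 4) · 5^{1 − 6} = 330 · 5^{−5} = 330/3125.
As a reduced fraction: E[X] = 66/625 ≈ 0.106.
Is E[X] < 1? YES.
Since E[X] < 1, there exists a 5-coloring of K_{11} with no monochromatic K_4; hence R_5(4) > 11.

E[X] = 66/625 ≈ 0.106; E[X] < 1, so R_5(4) > 11.


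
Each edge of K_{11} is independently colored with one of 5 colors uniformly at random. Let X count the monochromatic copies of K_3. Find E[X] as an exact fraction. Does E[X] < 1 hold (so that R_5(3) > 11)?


E[X] = C(11, 3) · 5^{1 − 3} = 165 · 5^{−2} = 165/25.
As a reduced fraction: E[X] = 33/5 ≈ 6.600.
Is E[X] < 1? NO.
Since E[X] ≥ 1, the first-moment bound is inconclusive at n = 11; it does NOT by itself certify R_5(3) > 11.

E[X] = 33/5 ≈ 6.600; E[X] ≥ 1; first-moment method inconclusive here.


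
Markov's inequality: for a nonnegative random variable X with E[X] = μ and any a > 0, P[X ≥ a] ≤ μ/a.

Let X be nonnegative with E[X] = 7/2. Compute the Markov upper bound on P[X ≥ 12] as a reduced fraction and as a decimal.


μ = E[X] = 7/2, a = 12.
Markov: P[X ≥ 12] ≤ μ/a = (7/2)/12 = 7/24.
Numerically: ≈ 0.291667.
(Since a = 12 > μ = 3.500000, the bound 7/24 is < 1 and informative.)

P[X ≥ 12] ≤ 7/24 ≈ 0.291667.


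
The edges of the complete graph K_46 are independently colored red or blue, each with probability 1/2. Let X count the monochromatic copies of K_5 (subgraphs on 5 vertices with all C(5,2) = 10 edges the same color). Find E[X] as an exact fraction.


Let X = Σ_S X_S over the C(46, 5) = 1370754 subsets S of size 5, where X_S = 1 if the K_5 on S is monochromatic.
For a fixed S, the K_5 on S has C(5, 2) = 10 edges. P[all 10 edges red] = (1/2)^10, and likewise for blue, so P[monochromatic] = 2·(1/2)^10 = 2^{1 − 10} = 1/512.
By linearity of expectation: E[X] = C(46, 5) · 2^{1 − 10} = 1370754 · 1/512 = 685377/256.
Numerically: E[X] ≈ 2677.2539.

E[X] = C(46,5)·2^(1−C(5,2)) = 685377/256 ≈ 2677.2539.


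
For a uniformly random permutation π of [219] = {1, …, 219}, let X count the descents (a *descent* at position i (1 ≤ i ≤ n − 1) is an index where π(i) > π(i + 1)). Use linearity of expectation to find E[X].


Write X = Σ X_I over i = 1, …, 218, with X_I the indicator of one descent.
There are 218 indicators.
For each fixed i, the pair (π(i), π(i+1)) is a uniformly random ordered pair of distinct values from {1, …, 219}; by symmetry P[π(i) > π(i+1)] = 1/2.
By linearity: E[X] = 218 · (1/2) = (219 − 1) · (1/2) = 109 ≈ 109.00000.

E[X] = 109 = 109.00000.


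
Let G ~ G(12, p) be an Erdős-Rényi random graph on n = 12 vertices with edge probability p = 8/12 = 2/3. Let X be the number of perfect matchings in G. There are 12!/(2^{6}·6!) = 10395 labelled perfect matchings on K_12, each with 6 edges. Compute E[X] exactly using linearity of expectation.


K_12 has 12!/(2^{6}·6!) = 10395 labelled perfect matchings.
For each such perfect matching H, let X_H = 1 if all 6 edges of H are present in G. Then P[X_H = 1] = p^{6} = (2/3)^{6} = 64/729.
By linearity of expectation: E[X] = Σ_H E[X_H] = 10395 · p^{6} = 10395 · 64/729 = 24640/27.
Numerically: E[X] ≈ 912.593.

E[X] = 10395 · (2/3)^{6} = 24640/27 ≈ 912.593.


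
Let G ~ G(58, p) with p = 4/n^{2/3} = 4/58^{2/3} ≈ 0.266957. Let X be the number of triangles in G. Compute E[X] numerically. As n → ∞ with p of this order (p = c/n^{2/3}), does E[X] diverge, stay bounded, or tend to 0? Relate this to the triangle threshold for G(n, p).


Number of potential triangles: C(58, 3) = 30856.
Each occurs with probability p³ ≈ (0.266957)³ ≈ 1.90249703e-02.
By linearity: E[X] = C(58, 3)·p³ ≈ 30856 · 1.90249703e-02 ≈ 587.034483.
Since α = 2/3 < 1, p = c/n^{2/3} ≫ 1/n is above the triangle threshold p ~ 1/n. Asymptotically E[X] ~ (c³/6)·n^{3(1−α)} = (4³/6)·n^{1} → ∞; triangles are abundant w.h.p.

E[X] ≈ 587.034483; in regime p = Θ(1/n^{2/3}) E[X] diverges (above the triangle threshold p ~ 1/n).


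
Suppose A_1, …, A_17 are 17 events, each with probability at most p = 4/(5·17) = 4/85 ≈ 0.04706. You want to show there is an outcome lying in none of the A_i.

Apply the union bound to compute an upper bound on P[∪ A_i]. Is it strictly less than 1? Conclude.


Union bound: P[∪_{i=1}^{17} A_i] ≤ Σ_i P[A_i] ≤ 17·p = 17·(4/85) = 4/5.
Numerically: 4/5 ≈ 0.80000.
Is 4/5 < 1? YES.
Since P[∪ A_i] ≤ 4/5 < 1, the complement has P[∩ A_i^c] ≥ 1 − 4/5 = 1/5 > 0, so some outcome avoids every A_i.

17·p = 4/5 ≈ 0.80000; existence CERTIFIED by the union bound.


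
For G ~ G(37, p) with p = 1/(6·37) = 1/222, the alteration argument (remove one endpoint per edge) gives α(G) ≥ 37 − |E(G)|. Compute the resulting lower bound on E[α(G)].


E[|E(G)|] = C(37, 2)·p = 666 · (1/222) = 3.
E[α(G)] ≥ n − E[|E(G)|] = 37 − 3 = 34.
Numerically: ≈ 34.000.
(This is only a lower bound; the true E[α(G)] may be larger.)

E[α(G)] ≥ 34 ≈ 34.000.


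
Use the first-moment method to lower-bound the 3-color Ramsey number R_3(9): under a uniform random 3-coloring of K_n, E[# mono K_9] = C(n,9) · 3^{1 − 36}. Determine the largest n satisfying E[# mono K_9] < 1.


We need C(n, 9) · 3^{1 − 36} < 1, i.e. C(n, 9) < 3^{36 − 1} = 50031545098999707.
Check values of n near the boundary:
  n = 298: C(298, 9) = 45207677551849890; 45207677551849890 < 50031545098999707? YES
  n = 299: C(299, 9) = 46610674441390059; 46610674441390059 < 50031545098999707? YES
  n = 300: C(300, 9) = 48052241692154700; 48052241692154700 < 50031545098999707? YES
  n = 301: C(301, 9) = 49533303936090975; 49533303936090975 < 50031545098999707? YES
  n = 302: C(302, 9) = 51054804739588650; 51054804739588650 < 50031545098999707? NO
The largest n with C(n, 9) < 50031545098999707 is n = 301 (where E[X] = 16511101312030325/16677181699666569 ≈ 0.990). Hence R_3(9) > 301, i.e. R_3(9) ≥ 302.

Largest n = 301; hence R_3(9) > 301.


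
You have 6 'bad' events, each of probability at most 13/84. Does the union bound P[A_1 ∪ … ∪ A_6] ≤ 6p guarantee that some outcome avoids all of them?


Union bound: P[∪_{i=1}^{6} A_i] ≤ Σ_i P[A_i] ≤ 6·p = 6·(13/84) = 13/14.
Numerically: 13/14 ≈ 0.929.
Is 13/14 < 1? YES.
Since P[∪ A_i] ≤ 13/14 < 1, the complement has P[∩ A_i^c] ≥ 1 − 13/14 = 1/14 > 0, so some outcome avoids every A_i.

6·p = 13/14 ≈ 0.929; existence CERTIFIED by the union bound.


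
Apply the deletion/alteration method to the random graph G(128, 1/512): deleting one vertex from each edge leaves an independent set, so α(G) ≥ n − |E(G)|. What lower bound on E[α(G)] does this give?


E[|E(G)|] = C(128, 2)·p = 8128 · (1/512) = 127/8.
E[α(G)] ≥ n − E[|E(G)|] = 128 − 127/8 = 897/8.
Numerically: ≈ 112.125000.
(This is only a lower bound; the true E[α(G)] may be larger.)

E[α(G)] ≥ 897/8 ≈ 112.125000.


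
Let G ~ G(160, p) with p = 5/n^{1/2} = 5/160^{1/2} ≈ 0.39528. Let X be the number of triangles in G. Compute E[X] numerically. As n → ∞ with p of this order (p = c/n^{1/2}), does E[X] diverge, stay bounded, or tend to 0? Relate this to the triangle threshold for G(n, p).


Number of potential triangles: C(160, 3) = 669920.
Each occurs with probability p³ ≈ (0.39528)³ ≈ 6.1763236e-02.
By linearity: E[X] = C(160, 3)·p³ ≈ 669920 · 6.1763236e-02 ≈ 41376.42676.
Since α = 1/2 < 1, p = c/n^{1/2} ≫ 1/n is above the triangle threshold p ~ 1/n. Asymptotically E[X] ~ (c³/6)·n^{3(1−α)} = (5³/6)·n^{1.5} → ∞; triangles are abundant w.h.p.

E[X] ≈ 41376.42676; in regime p = Θ(1/n^{1/2}) E[X] diverges (above the triangle threshold p ~ 1/n).


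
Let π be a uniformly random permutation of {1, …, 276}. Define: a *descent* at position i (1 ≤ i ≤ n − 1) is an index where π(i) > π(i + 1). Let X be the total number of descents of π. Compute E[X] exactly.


Write X = Σ X_I over i = 1, …, 275, with X_I the indicator of one descent.
There are 275 indicators.
For each fixed i, the pair (π(i), π(i+1)) is a uniformly random ordered pair of distinct values from {1, …, 276}; by symmetry P[π(i) > π(i+1)] = 1/2.
By linearity: E[X] = 275 · (1/2) = (276 − 1) · (1/2) = 275/2 ≈ 137.500.

E[X] = 275/2 = 137.500.


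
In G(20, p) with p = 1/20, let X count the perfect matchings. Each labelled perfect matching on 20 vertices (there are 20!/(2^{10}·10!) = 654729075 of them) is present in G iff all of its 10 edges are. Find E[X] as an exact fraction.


K_20 has 20!/(2^{10}·10!) = 654729075 labelled perfect matchings.
For each such perfect matching H, let X_H = 1 if all 10 edges of H are present in G. Then P[X_H = 1] = p^{10} = (1/20)^{10} = 1/10240000000000.
By linearity of expectation: E[X] = Σ_H E[X_H] = 654729075 · p^{10} = 654729075 · 1/10240000000000 = 26189163/409600000000.
Numerically: E[X] ≈ 6.39384e-05.

E[X] = 654729075 · (1/20)^{10} = 26189163/409600000000 ≈ 6.39384e-05.


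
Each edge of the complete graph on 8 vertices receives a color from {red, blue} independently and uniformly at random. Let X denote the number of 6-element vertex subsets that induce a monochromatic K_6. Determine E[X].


Let X = Σ_S X_S over the C(8, 6) = 28 subsets S of size 6, where X_S = 1 if the K_6 on S is monochromatic.
For a fixed S, the K_6 on S has C(6, 2) = 15 edges. P[all 15 edges red] = (1/2)^15, and likewise for blue, so P[monochromatic] = 2·(1/2)^15 = 2^{1 − 15} = 1/16384.
By linearity: E[X] = C(8, 6) · 2^{1 − 15} = 28 · 1/16384 = 7/4096.
Numerically: E[X] ≈ 0.002.

E[X] = C(8,6)·2^(1−C(6,2)) = 7/4096 ≈ 0.002.


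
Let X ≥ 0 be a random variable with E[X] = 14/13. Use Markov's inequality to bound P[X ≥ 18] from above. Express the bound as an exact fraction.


μ = E[X] = 14/13, a = 18.
Markov: P[X ≥ 18] ≤ μ/a = (14/13)/18 = 7/117.
Numerically: ≈ 0.059829.
(Since a = 18 > μ = 1.076923, the bound 7/117 is < 1 and informative.)

P[X ≥ 18] ≤ 7/117 ≈ 0.059829.


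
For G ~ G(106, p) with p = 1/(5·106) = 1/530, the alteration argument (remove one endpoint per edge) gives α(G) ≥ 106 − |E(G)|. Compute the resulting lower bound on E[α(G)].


E[|E(G)|] = C(106, 2)·p = 5565 · (1/530) = 21/2.
E[α(G)] ≥ n − E[|E(G)|] = 106 − 21/2 = 191/2.
Numerically: ≈ 95.5000.
(This is only a lower bound; the true E[α(G)] may be larger.)

E[α(G)] ≥ 191/2 ≈ 95.5000.


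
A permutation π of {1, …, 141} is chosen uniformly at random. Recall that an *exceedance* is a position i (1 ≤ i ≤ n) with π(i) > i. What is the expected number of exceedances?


Write X = Σ_{i=1}^{141} X_i, where X_i = 1_{π(i) > i}.
For each fixed i, π(i) is uniform over {1, …, 141} (marginal of a uniform permutation), so P[π(i) > i] = (n − i)/n. Summing: Σ_{i=1}^{141} (n − i)/n = (0 + 1 + … + 140)/141 = 141(141 − 1)/(2·141) = (141 − 1)/2.
Hence E[X] = Σ_{i=1}^{141} (141 − i)/141 = 70 ≈ 70.0000.

E[X] = 70 = 70.0000.


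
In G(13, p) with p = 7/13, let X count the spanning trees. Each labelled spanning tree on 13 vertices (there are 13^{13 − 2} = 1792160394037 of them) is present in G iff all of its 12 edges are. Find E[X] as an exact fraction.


K_13 has 13^{13 − 2} = 1792160394037 labelled spanning trees.
For each such spanning tree H, let X_H = 1 if all 12 edges of H are present in G. Then P[X_H = 1] = p^{12} = (7/13)^{12} = 13841287201/23298085122481.
By linearity: E[X] = Σ_H E[X_H] = 1792160394037 · p^{12} = 1792160394037 · 13841287201/23298085122481 = 13841287201/13.
Numerically: E[X] ≈ 1.06471e+09.

E[X] = 1792160394037 · (7/13)^{12} = 13841287201/13 ≈ 1.06471e+09.


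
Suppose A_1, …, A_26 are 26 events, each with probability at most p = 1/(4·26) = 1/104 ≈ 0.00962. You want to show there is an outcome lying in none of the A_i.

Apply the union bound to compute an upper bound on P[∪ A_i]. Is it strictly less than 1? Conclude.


Union bound: P[∪_{i=1}^{26} A_i] ≤ Σ_i P[A_i] ≤ 26·p = 26·(1/104) = 1/4.
Numerically: 1/4 ≈ 0.25000.
Is 1/4 < 1? YES.
Since P[∪ A_i] ≤ 1/4 < 1, the complement has P[∩ A_i^c] ≥ 1 − 1/4 = 3/4 > 0, so some outcome avoids every A_i.

26·p = 1/4 ≈ 0.25000; existence CERTIFIED by the union bound.


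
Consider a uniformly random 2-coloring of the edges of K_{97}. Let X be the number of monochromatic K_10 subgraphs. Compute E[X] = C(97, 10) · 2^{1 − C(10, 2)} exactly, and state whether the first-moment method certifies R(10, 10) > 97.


E[X] = C(97, 10) · 2^{1 − 45} = 12576469727536 · 2^{−44} = 12576469727536/17592186044416.
As a reduced fraction: E[X] = 786029357971/1099511627776 ≈ 0.71489.
Is E[X] < 1? YES.
Since E[X] < 1, there exists a 2-coloring of K_{97} with no monochromatic K_10; hence R(10, 10) > 97.

E[X] = 786029357971/1099511627776 ≈ 0.71489; E[X] < 1, so R(10, 10) > 97.


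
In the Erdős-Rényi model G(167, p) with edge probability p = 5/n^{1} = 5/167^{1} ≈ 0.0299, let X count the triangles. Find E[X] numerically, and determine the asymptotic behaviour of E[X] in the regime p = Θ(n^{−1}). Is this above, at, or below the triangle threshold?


Number of potential triangles: C(167, 3) = 762355.
Each occurs with probability p³ ≈ (0.0299)³ ≈ 2.68386e-05.
By linearity: E[X] = C(167, 3)·p³ ≈ 762355 · 2.68386e-05 ≈ 20.461.
Here α = 1, so p = 5/n is exactly at the triangle threshold p ~ 1/n. Asymptotically E[X] → c³/6 = 5³/6 = 125/6 ≈ 20.833, a bounded constant. In this regime the triangle count is asymptotically Poisson(c³/6).

E[X] ≈ 20.461; in regime p = Θ(1/n^{1}) E[X] stays bounded (at the triangle threshold p ~ 1/n).


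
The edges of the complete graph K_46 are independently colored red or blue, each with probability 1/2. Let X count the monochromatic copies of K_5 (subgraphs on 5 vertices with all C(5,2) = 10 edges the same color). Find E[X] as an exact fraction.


Let X = Σ_S X_S over the C(46, 5) = 1370754 subsets S of size 5, where X_S = 1 if the K_5 on S is monochromatic.
For a fixed S, the K_5 on S has C(5, 2) = 10 edges. P[all 10 edges red] = (1/2)^10, and likewise for blue, so P[monochromatic] = 2·(1/2)^10 = 2^{1 − 10} = 1/512.
Summing: E[X] = C(46, 5) · 2^{1 − 10} = 1370754 · 1/512 = 685377/256.
Numerically: E[X] ≈ 2677.25391.

E[X] = C(46,5)·2^(1−C(5,2)) = 685377/256 ≈ 2677.25391.


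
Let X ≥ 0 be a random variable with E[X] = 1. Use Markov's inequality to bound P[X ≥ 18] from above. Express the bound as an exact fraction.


μ = E[X] = 1, a = 18.
Markov: P[X ≥ 18] ≤ μ/a = (1)/18 = 1/18.
Numerically: ≈ 0.0556.
(Since a = 18 > μ = 1.0000, the bound 1/18 is < 1 and informative.)

P[X ≥ 18] ≤ 1/18 ≈ 0.0556.


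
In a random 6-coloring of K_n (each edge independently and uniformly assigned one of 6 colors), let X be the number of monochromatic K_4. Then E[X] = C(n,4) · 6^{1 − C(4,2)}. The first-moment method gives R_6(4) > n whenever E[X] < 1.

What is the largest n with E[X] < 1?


We need C(n, 4) · 6^{1 − 6} < 1, i.e. C(n, 4) < 6^{6 − 1} = 7776.
Check values of n near the boundary:
  n = 20: C(20, 4) = 4845; 4845 < 7776? YES
  n = 21: C(21, 4) = 5985; 5985 < 7776? YES
  n = 22: C(22, 4) = 7315; 7315 < 7776? YES
  n = 23: C(23, 4) = 8855; 8855 < 7776? NO
The largest n with C(n, 4) < 7776 is n = 22 (where E[X] = 7315/7776 ≈ 0.94072). Hence R_6(4) > 22, i.e. R_6(4) ≥ 23.

Largest n = 22; hence R_6(4) > 22.


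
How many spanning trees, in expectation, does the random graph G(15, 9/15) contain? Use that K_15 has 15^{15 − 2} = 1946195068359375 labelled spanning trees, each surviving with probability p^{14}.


K_15 has 15^{15 − 2} = 1946195068359375 labelled spanning trees.
For each such spanning tree H, let X_H = 1 if all 14 edges of H are present in G. Then P[X_H = 1] = p^{14} = (3/5)^{14} = 4782969/6103515625.
By linearity of expectation: E[X] = Σ_H E[X_H] = 1946195068359375 · p^{14} = 1946195068359375 · 4782969/6103515625 = 7625597484987/5.
Numerically: E[X] ≈ 1.5251e+12.

E[X] = 1946195068359375 · (3/5)^{14} = 7625597484987/5 ≈ 1.5251e+12.


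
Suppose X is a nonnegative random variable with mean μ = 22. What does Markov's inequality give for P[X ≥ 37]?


μ = E[X] = 22, a = 37.
Markov: P[X ≥ 37] ≤ μ/a = (22)/37 = 22/37.
Numerically: ≈ 0.594595.
(Since a = 37 > μ = 22.000000, the bound 22/37 is < 1 and informative.)

P[X ≥ 37] ≤ 22/37 ≈ 0.594595.


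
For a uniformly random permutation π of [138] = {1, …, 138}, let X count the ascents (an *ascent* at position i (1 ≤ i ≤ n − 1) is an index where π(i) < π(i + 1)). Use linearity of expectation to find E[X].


Write X = Σ X_I over i = 1, …, 137, with X_I the indicator of one ascent.
There are 137 indicators.
For each fixed i, the pair (π(i), π(i+1)) is a uniformly random ordered pair of distinct values from {1, …, 138}; by symmetry P[π(i) < π(i+1)] = 1/2.
By linearity: E[X] = 137 · (1/2) = (138 − 1) · (1/2) = 137/2 ≈ 68.500.

E[X] = 137/2 = 68.500.


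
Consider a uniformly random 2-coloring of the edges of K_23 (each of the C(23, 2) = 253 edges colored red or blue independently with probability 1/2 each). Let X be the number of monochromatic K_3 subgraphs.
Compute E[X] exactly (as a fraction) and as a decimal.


Let X = Σ_S X_S over the C(23, 3) = 1771 subsets S of size 3, where X_S = 1 if the K_3 on S is monochromatic.
For a fixed S, the K_3 on S has C(3, 2) = 3 edges. P[all 3 edges red] = (1/2)^3, and likewise for blue, so P[monochromatic] = 2·(1/2)^3 = 2^{1 − 3} = 1/4.
Summing: E[X] = C(23, 3) · 2^{1 − 3} = 1771 · 1/4 = 1771/4.
Numerically: E[X] ≈ 442.7500.

E[X] = C(23,3)·2^(1−C(3,2)) = 1771/4 ≈ 442.7500.


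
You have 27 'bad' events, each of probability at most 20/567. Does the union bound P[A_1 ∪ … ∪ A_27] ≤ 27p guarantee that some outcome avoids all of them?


Union bound: P[∪_{i=1}^{27} A_i] ≤ Σ_i P[A_i] ≤ 27·p = 27·(20/567) = 20/21.
Numerically: 20/21 ≈ 0.95238.
Is 20/21 < 1? YES.
Since P[∪ A_i] ≤ 20/21 < 1, the complement has P[∩ A_i^c] ≥ 1 − 20/21 = 1/21 > 0, so some outcome avoids every A_i.

27·p = 20/21 ≈ 0.95238; existence CERTIFIED by the union bound.


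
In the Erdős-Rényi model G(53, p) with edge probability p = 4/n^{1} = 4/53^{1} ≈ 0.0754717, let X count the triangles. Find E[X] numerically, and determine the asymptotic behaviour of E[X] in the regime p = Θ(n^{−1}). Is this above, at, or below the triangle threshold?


Number of potential triangles: C(53, 3) = 23426.
Each occurs with probability p³ ≈ (0.0754717)³ ≈ 4.29885073e-04.
By linearity: E[X] = C(53, 3)·p³ ≈ 23426 · 4.29885073e-04 ≈ 10.070488.
Here α = 1, so p = 4/n is exactly at the triangle threshold p ~ 1/n. Asymptotically E[X] → c³/6 = 4³/6 = 32/3 ≈ 10.666667, a bounded constant. In this regime the triangle count is asymptotically Poisson(c³/6).

E[X] ≈ 10.070488; in regime p = Θ(1/n^{1}) E[X] stays bounded (at the triangle threshold p ~ 1/n).


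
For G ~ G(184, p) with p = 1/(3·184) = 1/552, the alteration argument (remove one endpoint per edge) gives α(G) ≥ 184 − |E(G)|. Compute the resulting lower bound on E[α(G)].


E[|E(G)|] = C(184, 2)·p = 16836 · (1/552) = 61/2.
E[α(G)] ≥ n − E[|E(G)|] = 184 − 61/2 = 307/2.
Numerically: ≈ 153.50000.
(This is only a lower bound; the true E[α(G)] may be larger.)

E[α(G)] ≥ 307/2 ≈ 153.50000.


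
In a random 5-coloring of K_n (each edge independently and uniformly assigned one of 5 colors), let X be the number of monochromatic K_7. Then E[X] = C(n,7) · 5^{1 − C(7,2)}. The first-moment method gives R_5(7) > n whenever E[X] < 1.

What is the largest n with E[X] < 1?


We need C(n, 7) · 5^{1 − 21} < 1, i.e. C(n, 7) < 5^{21 − 1} = 95367431640625.
Check values of n near the boundary:
  n = 332: C(332, 7) = 82772214646616; 82772214646616 < 95367431640625? YES
  n = 333: C(333, 7) = 84549532139028; 84549532139028 < 95367431640625? YES
  n = 334: C(334, 7) = 86359460961576; 86359460961576 < 95367431640625? YES
  n = 335: C(335, 7) = 88202498238195; 88202498238195 < 95367431640625? YES
  n = 336: C(336, 7) = 90079147136880; 90079147136880 < 95367431640625? YES
  n = 337: C(337, 7) = 91989916924632; 91989916924632 < 95367431640625? YES
  n = 338: C(338, 7) = 93935323022736; 93935323022736 < 95367431640625? YES
  n = 339: C(339, 7) = 95915887062372; 95915887062372 < 95367431640625? NO
  n = 340: C(340, 7) = 97932136940560; 97932136940560 < 95367431640625? NO
  n = 341: C(341, 7) = 99984606876440; 99984606876440 < 95367431640625? NO
The largest n with C(n, 7) < 95367431640625 is n = 338 (where E[X] = 93935323022736/95367431640625 ≈ 0.9850). Hence R_5(7) > 338, i.e. R_5(7) ≥ 339.

Largest n = 338; hence R_5(7) > 338.


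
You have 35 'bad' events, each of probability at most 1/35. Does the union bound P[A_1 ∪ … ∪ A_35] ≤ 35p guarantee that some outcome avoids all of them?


Union bound: P[∪_{i=1}^{35} A_i] ≤ Σ_i P[A_i] ≤ 35·p = 35·(1/35) = 1.
Numerically: 1 ≈ 1.0000.
Is 1 < 1? NO.
Since the bound 1 is ≥ 1, the union bound is uninformative here; it does NOT by itself certify existence.

35·p = 1 ≈ 1.0000; existence NOT certified by the union bound.


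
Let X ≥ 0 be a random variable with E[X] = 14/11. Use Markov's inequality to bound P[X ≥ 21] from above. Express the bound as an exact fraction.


μ = E[X] = 14/11, a = 21.
Markov: P[X ≥ 21] ≤ μ/a = (14/11)/21 = 2/33.
Numerically: ≈ 0.06061.
(Since a = 21 > μ = 1.27273, the bound 2/33 is < 1 and informative.)

P[X ≥ 21] ≤ 2/33 ≈ 0.06061.


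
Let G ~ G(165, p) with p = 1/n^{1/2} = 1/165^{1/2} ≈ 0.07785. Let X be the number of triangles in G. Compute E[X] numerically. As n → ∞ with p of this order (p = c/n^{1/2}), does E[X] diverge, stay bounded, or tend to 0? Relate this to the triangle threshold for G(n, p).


Number of potential triangles: C(165, 3) = 735130.
Each occurs with probability p³ ≈ (0.07785)³ ≈ 4.7181754e-04.
By linearity: E[X] = C(165, 3)·p³ ≈ 735130 · 4.7181754e-04 ≈ 346.84723.
Since α = 1/2 < 1, p = c/n^{1/2} ≫ 1/n is above the triangle threshold p ~ 1/n. Asymptotically E[X] ~ (c³/6)·n^{3(1−α)} = (1³/6)·n^{1.5} → ∞; triangles are abundant w.h.p.

E[X] ≈ 346.84723; in regime p = Θ(1/n^{1/2}) E[X] diverges (above the triangle threshold p ~ 1/n).


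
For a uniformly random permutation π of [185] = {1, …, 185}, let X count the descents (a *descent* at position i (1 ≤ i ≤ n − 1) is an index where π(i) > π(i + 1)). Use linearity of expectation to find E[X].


Write X = Σ X_I over i = 1, …, 184, with X_I the indicator of one descent.
There are 184 indicators.
For each fixed i, the pair (π(i), π(i+1)) is a uniformly random ordered pair of distinct values from {1, …, 185}; by symmetry P[π(i) > π(i+1)] = 1/2.
By linearity: E[X] = 184 · (1/2) = (185 − 1) · (1/2) = 92 ≈ 92.0000.

E[X] = 92 = 92.0000.


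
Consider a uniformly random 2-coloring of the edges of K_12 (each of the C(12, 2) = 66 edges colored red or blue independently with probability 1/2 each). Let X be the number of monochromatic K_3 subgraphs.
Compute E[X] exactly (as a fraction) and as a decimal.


Let X = Σ_S X_S over the C(12, 3) = 220 subsets S of size 3, where X_S = 1 if the K_3 on S is monochromatic.
For a fixed S, the K_3 on S has C(3, 2) = 3 edges. P[all 3 edges red] = (1/2)^3, and likewise for blue, so P[monochromatic] = 2·(1/2)^3 = 2^{1 − 3} = 1/4.
By linearity: E[X] = C(12, 3) · 2^{1 − 3} = 220 · 1/4 = 55.
Numerically: E[X] ≈ 55.0000.

E[X] = C(12,3)·2^(1−C(3,2)) = 55 ≈ 55.0000.


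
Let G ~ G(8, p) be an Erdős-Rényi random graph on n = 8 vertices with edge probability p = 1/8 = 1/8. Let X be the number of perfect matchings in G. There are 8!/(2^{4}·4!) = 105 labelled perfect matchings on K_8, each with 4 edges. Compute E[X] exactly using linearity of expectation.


K_8 has 8!/(2^{4}·4!) = 105 labelled perfect matchings.
For each such perfect matching H, let X_H = 1 if all 4 edges of H are present in G. Then P[X_H = 1] = p^{4} = (1/8)^{4} = 1/4096.
Summing the indicators: E[X] = Σ_H E[X_H] = 105 · p^{4} = 105 · 1/4096 = 105/4096.
Numerically: E[X] ≈ 0.02563.

E[X] = 105 · (1/8)^{4} = 105/4096 ≈ 0.02563.


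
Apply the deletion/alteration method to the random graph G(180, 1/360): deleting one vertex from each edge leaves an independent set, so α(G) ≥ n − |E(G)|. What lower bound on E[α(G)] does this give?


E[|E(G)|] = C(180, 2)·p = 16110 · (1/360) = 179/4.
E[α(G)] ≥ n − E[|E(G)|] = 180 − 179/4 = 541/4.
Numerically: ≈ 135.250000.
(This is only a lower bound; the true E[α(G)] may be larger.)

E[α(G)] ≥ 541/4 ≈ 135.250000.


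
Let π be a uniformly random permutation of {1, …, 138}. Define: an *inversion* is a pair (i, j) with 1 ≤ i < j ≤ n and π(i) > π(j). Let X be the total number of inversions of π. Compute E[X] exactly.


Write X = Σ X_I over the C(138, 2) = 9453 pairs i < j, with X_I the indicator of one inversion.
There are 9453 indicators.
For each fixed pair i < j, the values π(i) and π(j) are two distinct elements of {1, …, 138} in uniformly random order; by symmetry P[π(i) > π(j)] = 1/2.
By linearity: E[X] = 9453 · (1/2) = C(138, 2) · (1/2) = 9453/2 = 9453/2 ≈ 4726.500000.

E[X] = 9453/2 = 4726.500000.


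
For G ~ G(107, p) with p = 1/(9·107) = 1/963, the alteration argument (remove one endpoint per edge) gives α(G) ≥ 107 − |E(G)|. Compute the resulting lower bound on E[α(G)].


E[|E(G)|] = C(107, 2)·p = 5671 · (1/963) = 53/9.
E[α(G)] ≥ n − E[|E(G)|] = 107 − 53/9 = 910/9.
Numerically: ≈ 101.111111.
(This is only a lower bound; the true E[α(G)] may be larger.)

E[α(G)] ≥ 910/9 ≈ 101.111111.


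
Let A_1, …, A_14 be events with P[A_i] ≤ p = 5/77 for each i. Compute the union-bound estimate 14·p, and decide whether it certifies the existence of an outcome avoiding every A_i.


Union bound: P[∪_{i=1}^{14} A_i] ≤ Σ_i P[A_i] ≤ 14·p = 14·(5/77) = 10/11.
Numerically: 10/11 ≈ 0.9091.
Is 10/11 < 1? YES.
Since P[∪ A_i] ≤ 10/11 < 1, the complement has P[∩ A_i^c] ≥ 1 − 10/11 = 1/11 > 0, so some outcome avoids every A_i.

14·p = 10/11 ≈ 0.9091; existence CERTIFIED by the union bound.


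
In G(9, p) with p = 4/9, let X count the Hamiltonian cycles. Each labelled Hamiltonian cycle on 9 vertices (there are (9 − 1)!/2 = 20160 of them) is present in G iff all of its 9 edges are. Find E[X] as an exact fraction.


K_9 has (9 − 1)!/2 = 20160 labelled Hamiltonian cycles.
For each such Hamiltonian cycle H, let X_H = 1 if all 9 edges of H are present in G. Then P[X_H = 1] = p^{9} = (4/9)^{9} = 262144/387420489.
By linearity of expectation: E[X] = Σ_H E[X_H] = 20160 · p^{9} = 20160 · 262144/387420489 = 587202560/43046721.
Numerically: E[X] ≈ 13.64.

E[X] = 20160 · (4/9)^{9} = 587202560/43046721 ≈ 13.64.


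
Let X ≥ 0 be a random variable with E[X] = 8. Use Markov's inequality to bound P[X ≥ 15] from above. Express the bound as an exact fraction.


μ = E[X] = 8, a = 15.
Markov: P[X ≥ 15] ≤ μ/a = (8)/15 = 8/15.
Numerically: ≈ 0.53333.
(Since a = 15 > μ = 8.00000, the bound 8/15 is < 1 and informative.)

P[X ≥ 15] ≤ 8/15 ≈ 0.53333.


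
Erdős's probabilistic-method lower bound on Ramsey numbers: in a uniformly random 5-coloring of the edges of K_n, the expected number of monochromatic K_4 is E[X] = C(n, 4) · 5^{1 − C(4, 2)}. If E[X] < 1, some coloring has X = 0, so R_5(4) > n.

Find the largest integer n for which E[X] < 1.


We need C(n, 4) · 5^{1 − 6} < 1, i.e. C(n, 4) < 5^{6 − 1} = 3125.
Check values of n near the boundary:
  n = 14: C(14, 4) = 1001; 1001 < 3125? YES
  n = 15: C(15, 4) = 1365; 1365 < 3125? YES
  n = 16: C(16, 4) = 1820; 1820 < 3125? YES
  n = 17: C(17, 4) = 2380; 2380 < 3125? YES
  n = 18: C(18, 4) = 3060; 3060 < 3125? YES
  n = 19: C(19, 4) = 3876; 3876 < 3125? NO
  n = 20: C(20, 4) = 4845; 4845 < 3125? NO
The largest n with C(n, 4) < 3125 is n = 18 (where E[X] = 612/625 ≈ 0.979). Hence R_5(4) > 18, i.e. R_5(4) ≥ 19.

Largest n = 18; hence R_5(4) > 18.


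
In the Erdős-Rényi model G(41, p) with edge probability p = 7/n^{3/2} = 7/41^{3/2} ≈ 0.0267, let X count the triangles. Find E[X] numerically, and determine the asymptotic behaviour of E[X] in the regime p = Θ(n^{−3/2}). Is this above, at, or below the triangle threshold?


Number of potential triangles: C(41, 3) = 10660.
Each occurs with probability p³ ≈ (0.0267)³ ≈ 1.89569e-05.
By linearity: E[X] = C(41, 3)·p³ ≈ 10660 · 1.89569e-05 ≈ 0.202.
Since α = 3/2 > 1, p = c/n^{3/2} = o(1/n) is below the triangle threshold p ~ 1/n. Asymptotically E[X] ~ (c³/6)·n^{3(1−α)} = (7³/6)·n^{-1.5} → 0, so by Markov's inequality G has no triangles w.h.p.

E[X] ≈ 0.202; in regime p = Θ(1/n^{3/2}) E[X] tends to 0 (below the triangle threshold p ~ 1/n).


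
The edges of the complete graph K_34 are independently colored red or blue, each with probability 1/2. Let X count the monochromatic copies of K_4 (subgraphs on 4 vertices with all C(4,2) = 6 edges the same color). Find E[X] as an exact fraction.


Let X = Σ_S X_S over the C(34, 4) = 46376 subsets S of size 4, where X_S = 1 if the K_4 on S is monochromatic.
For a fixed S, the K_4 on S has C(4, 2) = 6 edges. P[all 6 edges red] = (1/2)^6, and likewise for blue, so P[monochromatic] = 2·(1/2)^6 = 2^{1 − 6} = 1/32.
By linearity of expectation: E[X] = C(34, 4) · 2^{1 − 6} = 46376 · 1/32 = 5797/4.
Numerically: E[X] ≈ 1449.250000.

E[X] = C(34,4)·2^(1−C(4,2)) = 5797/4 ≈ 1449.250000.


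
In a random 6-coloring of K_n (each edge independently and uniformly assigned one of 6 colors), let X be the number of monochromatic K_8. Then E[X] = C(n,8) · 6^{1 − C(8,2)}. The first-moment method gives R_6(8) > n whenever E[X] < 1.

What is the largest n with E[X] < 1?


We need C(n, 8) · 6^{1 − 28} < 1, i.e. C(n, 8) < 6^{28 − 1} = 1023490369077469249536.
Check values of n near the boundary:
  n = 1594: C(1594, 8) = 1015652773590544255167; 1015652773590544255167 < 1023490369077469249536? YES
  n = 1595: C(1595, 8) = 1020772636343363633895; 1020772636343363633895 < 1023490369077469249536? YES
  n = 1596: C(1596, 8) = 1025915067760710553965; 1025915067760710553965 < 1023490369077469249536? NO
  n = 1597: C(1597, 8) = 1031080153060953275445; 1031080153060953275445 < 1023490369077469249536? NO
The largest n with C(n, 8) < 1023490369077469249536 is n = 1595 (where E[X] = 113419181815929292655/113721152119718805504 ≈ 0.99734). Hence R_6(8) > 1595, i.e. R_6(8) ≥ 1596.

Largest n = 1595; hence R_6(8) > 1595.


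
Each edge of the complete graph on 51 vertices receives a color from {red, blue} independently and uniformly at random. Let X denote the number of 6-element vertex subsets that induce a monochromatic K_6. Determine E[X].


Let X = Σ_S X_S over the C(51, 6) = 18009460 subsets S of size 6, where X_S = 1 if the K_6 on S is monochromatic.
For a fixed S, the K_6 on S has C(6, 2) = 15 edges. P[all 15 edges red] = (1/2)^15, and likewise for blue, so P[monochromatic] = 2·(1/2)^15 = 2^{1 − 15} = 1/16384.
By linearity of expectation: E[X] = C(51, 6) · 2^{1 − 15} = 18009460 · 1/16384 = 4502365/4096.
Numerically: E[X] ≈ 1099.210205.

E[X] = C(51,6)·2^(1−C(6,2)) = 4502365/4096 ≈ 1099.210205.


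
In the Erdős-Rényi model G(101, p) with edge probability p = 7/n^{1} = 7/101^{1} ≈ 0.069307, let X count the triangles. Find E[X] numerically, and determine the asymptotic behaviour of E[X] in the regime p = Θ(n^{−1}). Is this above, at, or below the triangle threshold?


Number of potential triangles: C(101, 3) = 166650.
Each occurs with probability p³ ≈ (0.069307)³ ≈ 3.3291242e-04.
By linearity: E[X] = C(101, 3)·p³ ≈ 166650 · 3.3291242e-04 ≈ 55.47985.
Here α = 1, so p = 7/n is exactly at the triangle threshold p ~ 1/n. Asymptotically E[X] → c³/6 = 7³/6 = 343/6 ≈ 57.16667, a bounded constant. In this regime the triangle count is asymptotically Poisson(c³/6).

E[X] ≈ 55.47985; in regime p = Θ(1/n^{1}) E[X] stays bounded (at the triangle threshold p ~ 1/n).


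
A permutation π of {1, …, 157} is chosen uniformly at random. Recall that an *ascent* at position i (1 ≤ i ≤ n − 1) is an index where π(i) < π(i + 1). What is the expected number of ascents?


Write X = Σ X_I over i = 1, …, 156, with X_I the indicator of one ascent.
There are 156 indicators.
For each fixed i, the pair (π(i), π(i+1)) is a uniformly random ordered pair of distinct values from {1, …, 157}; by symmetry P[π(i) < π(i+1)] = 1/2.
By linearity: E[X] = 156 · (1/2) = (157 − 1) · (1/2) = 78 ≈ 78.000.

E[X] = 78 = 78.000.


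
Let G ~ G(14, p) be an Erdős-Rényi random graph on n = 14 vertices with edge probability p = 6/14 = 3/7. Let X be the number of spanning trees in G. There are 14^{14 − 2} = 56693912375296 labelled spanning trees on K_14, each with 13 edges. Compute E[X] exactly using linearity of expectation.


K_14 has 14^{14 − 2} = 56693912375296 labelled spanning trees.
For each such spanning tree H, let X_H = 1 if all 13 edges of H are present in G. Then P[X_H = 1] = p^{13} = (3/7)^{13} = 1594323/96889010407.
By linearity: E[X] = Σ_H E[X_H] = 56693912375296 · p^{13} = 56693912375296 · 1594323/96889010407 = 6530347008/7.
Numerically: E[X] ≈ 9.33e+08.

E[X] = 56693912375296 · (3/7)^{13} = 6530347008/7 ≈ 9.33e+08.


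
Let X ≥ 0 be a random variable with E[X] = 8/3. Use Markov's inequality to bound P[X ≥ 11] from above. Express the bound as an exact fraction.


μ = E[X] = 8/3, a = 11.
Markov: P[X ≥ 11] ≤ μ/a = (8/3)/11 = 8/33.
Numerically: ≈ 0.24242.
(Since a = 11 > μ = 2.66667, the bound 8/33 is < 1 and informative.)

P[X ≥ 11] ≤ 8/33 ≈ 0.24242.


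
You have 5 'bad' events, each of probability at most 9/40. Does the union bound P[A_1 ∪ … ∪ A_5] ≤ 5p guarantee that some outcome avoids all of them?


Union bound: P[∪_{i=1}^{5} A_i] ≤ Σ_i P[A_i] ≤ 5·p = 5·(9/40) = 9/8.
Numerically: 9/8 ≈ 1.1250.
Is 9/8 < 1? NO.
Since the bound 9/8 is ≥ 1, the union bound is uninformative here; it does NOT by itself certify existence.

5·p = 9/8 ≈ 1.1250; existence NOT certified by the union bound.


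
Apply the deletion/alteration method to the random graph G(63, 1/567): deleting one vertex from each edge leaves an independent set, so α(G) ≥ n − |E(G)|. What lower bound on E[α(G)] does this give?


E[|E(G)|] = C(63, 2)·p = 1953 · (1/567) = 31/9.
E[α(G)] ≥ n − E[|E(G)|] = 63 − 31/9 = 536/9.
Numerically: ≈ 59.55556.
(This is only a lower bound; the true E[α(G)] may be larger.)

E[α(G)] ≥ 536/9 ≈ 59.55556.


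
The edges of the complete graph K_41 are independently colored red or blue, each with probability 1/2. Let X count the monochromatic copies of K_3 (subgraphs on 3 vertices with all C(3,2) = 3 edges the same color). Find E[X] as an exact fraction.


Let X = Σ_S X_S over the C(41, 3) = 10660 subsets S of size 3, where X_S = 1 if the K_3 on S is monochromatic.
For a fixed S, the K_3 on S has C(3, 2) = 3 edges. P[all 3 edges red] = (1/2)^3, and likewise for blue, so P[monochromatic] = 2·(1/2)^3 = 2^{1 − 3} = 1/4.
By linearity: E[X] = C(41, 3) · 2^{1 − 3} = 10660 · 1/4 = 2665.
Numerically: E[X] ≈ 2665.0000.

E[X] = C(41,3)·2^(1−C(3,2)) = 2665 ≈ 2665.0000.


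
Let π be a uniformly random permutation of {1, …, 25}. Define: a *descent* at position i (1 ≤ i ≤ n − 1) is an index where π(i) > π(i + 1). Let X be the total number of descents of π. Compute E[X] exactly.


Write X = Σ X_I over i = 1, …, 24, with X_I the indicator of one descent.
There are 24 indicators.
For each fixed i, the pair (π(i), π(i+1)) is a uniformly random ordered pair of distinct values from {1, …, 25}; by symmetry P[π(i) > π(i+1)] = 1/2.
By linearity: E[X] = 24 · (1/2) = (25 − 1) · (1/2) = 12 ≈ 12.000000.

E[X] = 12 = 12.000000.


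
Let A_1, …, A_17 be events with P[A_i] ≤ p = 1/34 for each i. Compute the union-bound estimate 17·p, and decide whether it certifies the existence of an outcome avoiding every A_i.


Union bound: P[∪_{i=1}^{17} A_i] ≤ Σ_i P[A_i] ≤ 17·p = 17·(1/34) = 1/2.
Numerically: 1/2 ≈ 0.50000.
Is 1/2 < 1? YES.
Since P[∪ A_i] ≤ 1/2 < 1, the complement has P[∩ A_i^c] ≥ 1 − 1/2 = 1/2 > 0, so some outcome avoids every A_i.

17·p = 1/2 ≈ 0.50000; existence CERTIFIED by the union bound.


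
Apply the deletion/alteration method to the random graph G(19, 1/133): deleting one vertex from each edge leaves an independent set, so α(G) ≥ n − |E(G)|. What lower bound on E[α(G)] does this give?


E[|E(G)|] = C(19, 2)·p = 171 · (1/133) = 9/7.
E[α(G)] ≥ n − E[|E(G)|] = 19 − 9/7 = 124/7.
Numerically: ≈ 17.71429.
(This is only a lower bound; the true E[α(G)] may be larger.)

E[α(G)] ≥ 124/7 ≈ 17.71429.


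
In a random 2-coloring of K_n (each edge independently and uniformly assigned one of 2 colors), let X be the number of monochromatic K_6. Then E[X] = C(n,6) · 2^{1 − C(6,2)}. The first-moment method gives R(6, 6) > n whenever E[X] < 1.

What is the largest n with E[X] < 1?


We need C(n, 6) · 2^{1 − 15} < 1, i.e. C(n, 6) < 2^{15 − 1} = 16384.
Check values of n near the boundary:
  n = 16: C(16, 6) = 8008; 8008 < 16384? YES
  n = 17: C(17, 6) = 12376; 12376 < 16384? YES
  n = 18: C(18, 6) = 18564; 18564 < 16384? NO
The largest n with C(n, 6) < 16384 is n = 17 (where E[X] = 1547/2048 ≈ 0.7554). Hence R(6, 6) > 17, i.e. R(6, 6) ≥ 18.

Largest n = 17; hence R(6, 6) > 17.
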